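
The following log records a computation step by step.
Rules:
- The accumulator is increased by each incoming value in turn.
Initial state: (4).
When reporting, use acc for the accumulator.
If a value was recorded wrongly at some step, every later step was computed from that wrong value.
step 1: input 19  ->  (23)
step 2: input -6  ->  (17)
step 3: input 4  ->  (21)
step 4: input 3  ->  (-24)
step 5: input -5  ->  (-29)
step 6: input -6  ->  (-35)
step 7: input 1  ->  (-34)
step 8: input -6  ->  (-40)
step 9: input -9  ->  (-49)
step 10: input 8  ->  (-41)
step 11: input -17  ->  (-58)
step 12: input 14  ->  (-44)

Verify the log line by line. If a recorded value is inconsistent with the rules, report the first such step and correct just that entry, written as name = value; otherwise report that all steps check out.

step 4, acc = 24

Recomputing the run from the initial state:
step 1: acc = 23
step 2: acc = 17
step 3: acc = 21
step 4: acc = 24
step 5: acc = 19
step 6: acc = 13
step 7: acc = 14
step 8: acc = 8
step 9: acc = -1
step 10: acc = 7
step 11: acc = -10
step 12: acc = 4
The first disagreement with the log is at step 4, where the value should be acc = 24.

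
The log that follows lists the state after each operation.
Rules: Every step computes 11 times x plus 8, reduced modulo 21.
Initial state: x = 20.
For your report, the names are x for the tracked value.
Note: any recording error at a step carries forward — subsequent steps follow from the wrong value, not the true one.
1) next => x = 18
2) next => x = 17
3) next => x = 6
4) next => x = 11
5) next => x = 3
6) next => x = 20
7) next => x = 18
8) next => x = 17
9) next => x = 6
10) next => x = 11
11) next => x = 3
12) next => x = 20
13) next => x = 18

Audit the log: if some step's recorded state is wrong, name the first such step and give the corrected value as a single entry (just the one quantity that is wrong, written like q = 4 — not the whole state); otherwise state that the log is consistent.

no error

Step 1: x = (11*20 + 8) mod 21 = 18 — exactly as logged.
Step 2: x = (11*18 + 8) mod 21 = 17 — same as recorded.
Step 3: x = (11*17 + 8) mod 21 = 6 — confirmed correct.
Step 4: x = (11*6 + 8) mod 21 = 11 — same as recorded.
Step 5: x = (11*11 + 8) mod 21 = 3 — exactly as logged.
Step 6: x = (11*3 + 8) mod 21 = 20 — verified.
Step 7: x = (11*20 + 8) mod 21 = 18 — no discrepancy.
Step 8: x = (11*18 + 8) mod 21 = 17 — checks out.
Step 9: x = (11*17 + 8) mod 21 = 6 — in agreement.
Step 10: x = (11*6 + 8) mod 21 = 11 — checks out.
Step 11: x = (11*11 + 8) mod 21 = 3 — checks out.
Step 12: x = (11*3 + 8) mod 21 = 20 — agrees with the log.
Step 13: x = (11*20 + 8) mod 21 = 18 — no discrepancy.
Nothing is out of place; the run is error-free.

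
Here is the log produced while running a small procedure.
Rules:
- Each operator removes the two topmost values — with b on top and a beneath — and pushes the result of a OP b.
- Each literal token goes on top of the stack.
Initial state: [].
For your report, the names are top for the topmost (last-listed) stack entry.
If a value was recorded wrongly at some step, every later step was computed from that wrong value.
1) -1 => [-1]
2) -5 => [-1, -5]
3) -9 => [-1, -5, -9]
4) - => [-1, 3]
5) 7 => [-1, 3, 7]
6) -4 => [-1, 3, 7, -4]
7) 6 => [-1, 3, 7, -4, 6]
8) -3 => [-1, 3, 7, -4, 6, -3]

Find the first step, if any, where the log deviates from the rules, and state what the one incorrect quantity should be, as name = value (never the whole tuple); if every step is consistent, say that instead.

Step 1: push -1: top = -1 — exactly as logged.
Step 2: push -5: top = -5 — confirmed correct.
Step 3: push -9: top = -9 — exactly as logged.
Step 4: -5 - -9 = 4 — the log disagrees here.
The audit stops at step 4: the recorded entry is wrong and should be top = 4.

step 4, top = 4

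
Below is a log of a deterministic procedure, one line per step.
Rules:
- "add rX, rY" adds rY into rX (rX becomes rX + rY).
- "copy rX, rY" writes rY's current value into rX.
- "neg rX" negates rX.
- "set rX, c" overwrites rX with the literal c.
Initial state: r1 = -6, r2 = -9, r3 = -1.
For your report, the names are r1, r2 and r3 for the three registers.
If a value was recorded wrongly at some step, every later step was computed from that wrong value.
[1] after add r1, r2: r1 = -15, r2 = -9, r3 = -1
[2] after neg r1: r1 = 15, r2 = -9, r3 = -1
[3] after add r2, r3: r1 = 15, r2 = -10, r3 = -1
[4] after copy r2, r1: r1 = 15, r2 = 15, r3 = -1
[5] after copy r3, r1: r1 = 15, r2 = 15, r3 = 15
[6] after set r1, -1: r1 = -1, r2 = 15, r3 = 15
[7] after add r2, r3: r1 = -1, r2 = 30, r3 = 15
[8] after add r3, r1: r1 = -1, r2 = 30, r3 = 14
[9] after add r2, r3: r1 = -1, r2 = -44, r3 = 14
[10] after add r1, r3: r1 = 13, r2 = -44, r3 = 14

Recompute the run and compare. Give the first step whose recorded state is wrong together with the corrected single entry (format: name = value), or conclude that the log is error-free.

Step 1: r1 = -6 + -9 = -15 — matches.
Step 2: r1 = -(-15) = 15 — confirmed correct.
Step 3: r2 = -9 + -1 = -10 — checks out.
Step 4: r2 = 15 — checks out.
Step 5: r3 = 15 — consistent with the log.
Step 6: r1 = -1 — same as recorded.
Step 7: r2 = 15 + 15 = 30 — in agreement.
Step 8: r3 = 15 + -1 = 14 — consistent with the log.
Step 9: r2 = 30 + 14 = 44 — not what was recorded.
Step 9 is the first one off; corrected, r2 = 44.

step 9, r2 = 44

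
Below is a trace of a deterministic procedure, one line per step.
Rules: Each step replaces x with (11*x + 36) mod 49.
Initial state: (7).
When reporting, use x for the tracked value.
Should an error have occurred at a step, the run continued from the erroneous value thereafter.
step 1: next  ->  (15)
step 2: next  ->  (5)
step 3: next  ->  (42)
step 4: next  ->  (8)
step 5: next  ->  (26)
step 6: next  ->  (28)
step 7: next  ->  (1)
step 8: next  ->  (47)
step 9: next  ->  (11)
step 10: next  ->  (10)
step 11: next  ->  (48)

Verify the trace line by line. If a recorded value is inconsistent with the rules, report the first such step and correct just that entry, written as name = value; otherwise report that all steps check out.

step 9, x = 14

step 1: x = (11*7 + 36) mod 49 = 15 -> exactly as logged
step 2: x = (11*15 + 36) mod 49 = 5 -> verified
step 3: x = (11*5 + 36) mod 49 = 42 -> consistent with the trace
step 4: x = (11*42 + 36) mod 49 = 8 -> checks out
step 5: x = (11*8 + 36) mod 49 = 26 -> same as recorded
step 6: x = (11*26 + 36) mod 49 = 28 -> exactly as logged
step 7: x = (11*28 + 36) mod 49 = 1 -> confirmed correct
step 8: x = (11*1 + 36) mod 49 = 47 -> same as recorded
step 9: x = (11*47 + 36) mod 49 = 14 -> first mismatch against the trace
Step 9 is the first one off; corrected, x = 14.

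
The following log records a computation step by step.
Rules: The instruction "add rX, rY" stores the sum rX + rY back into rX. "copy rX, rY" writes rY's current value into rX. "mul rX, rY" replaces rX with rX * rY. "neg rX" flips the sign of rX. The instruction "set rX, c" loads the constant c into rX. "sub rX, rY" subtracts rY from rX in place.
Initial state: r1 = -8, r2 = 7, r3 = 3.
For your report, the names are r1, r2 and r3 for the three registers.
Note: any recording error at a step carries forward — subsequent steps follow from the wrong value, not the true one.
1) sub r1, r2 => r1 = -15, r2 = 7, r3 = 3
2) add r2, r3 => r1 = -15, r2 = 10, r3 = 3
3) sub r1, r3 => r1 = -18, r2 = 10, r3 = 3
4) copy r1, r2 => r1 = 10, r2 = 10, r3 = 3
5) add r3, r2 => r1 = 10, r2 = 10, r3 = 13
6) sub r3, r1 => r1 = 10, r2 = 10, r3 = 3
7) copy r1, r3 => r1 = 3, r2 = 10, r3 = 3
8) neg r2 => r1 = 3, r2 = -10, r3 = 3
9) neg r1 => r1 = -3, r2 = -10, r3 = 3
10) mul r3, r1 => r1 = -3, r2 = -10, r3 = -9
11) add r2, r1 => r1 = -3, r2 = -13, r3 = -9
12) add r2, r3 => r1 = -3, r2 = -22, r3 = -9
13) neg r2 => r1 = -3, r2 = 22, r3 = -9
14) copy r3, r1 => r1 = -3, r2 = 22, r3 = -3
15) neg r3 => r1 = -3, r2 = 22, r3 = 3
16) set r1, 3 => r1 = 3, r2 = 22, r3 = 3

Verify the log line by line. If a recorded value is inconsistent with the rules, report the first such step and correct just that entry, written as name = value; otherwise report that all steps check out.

Recomputing the run from the initial state:
step 1: r1 = -15, r2 = 7, r3 = 3
step 2: r1 = -15, r2 = 10, r3 = 3
step 3: r1 = -18, r2 = 10, r3 = 3
step 4: r1 = 10, r2 = 10, r3 = 3
step 5: r1 = 10, r2 = 10, r3 = 13
step 6: r1 = 10, r2 = 10, r3 = 3
step 7: r1 = 3, r2 = 10, r3 = 3
step 8: r1 = 3, r2 = -10, r3 = 3
step 9: r1 = -3, r2 = -10, r3 = 3
step 10: r1 = -3, r2 = -10, r3 = -9
step 11: r1 = -3, r2 = -13, r3 = -9
step 12: r1 = -3, r2 = -22, r3 = -9
step 13: r1 = -3, r2 = 22, r3 = -9
step 14: r1 = -3, r2 = 22, r3 = -3
step 15: r1 = -3, r2 = 22, r3 = 3
step 16: r1 = 3, r2 = 22, r3 = 3
This matches the log at every step.

no error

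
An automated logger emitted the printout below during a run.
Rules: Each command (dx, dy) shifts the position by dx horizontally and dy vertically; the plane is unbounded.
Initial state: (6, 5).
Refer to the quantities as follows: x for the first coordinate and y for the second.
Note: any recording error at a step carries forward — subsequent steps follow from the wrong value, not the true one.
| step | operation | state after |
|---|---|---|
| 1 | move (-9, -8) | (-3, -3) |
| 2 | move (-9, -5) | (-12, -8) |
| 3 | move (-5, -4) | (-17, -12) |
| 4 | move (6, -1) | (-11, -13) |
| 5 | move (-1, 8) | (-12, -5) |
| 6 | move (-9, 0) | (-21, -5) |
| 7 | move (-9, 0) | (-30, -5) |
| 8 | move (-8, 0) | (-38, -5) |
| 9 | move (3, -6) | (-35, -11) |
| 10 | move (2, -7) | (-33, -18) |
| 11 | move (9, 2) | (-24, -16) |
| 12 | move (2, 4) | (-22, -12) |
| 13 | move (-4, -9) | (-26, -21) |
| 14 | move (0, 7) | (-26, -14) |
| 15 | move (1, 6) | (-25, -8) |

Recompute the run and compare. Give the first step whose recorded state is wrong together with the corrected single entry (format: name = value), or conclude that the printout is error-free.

no error

Step 1: x = 6 + (-9) = -3, y = 5 + (-8) = -3 — in agreement.
Step 2: x = -3 + (-9) = -12, y = -3 + (-5) = -8 — in agreement.
Step 3: x = -12 + (-5) = -17, y = -8 + (-4) = -12 — confirmed correct.
Step 4: x = -17 + (6) = -11, y = -12 + (-1) = -13 — consistent with the printout.
Step 5: x = -11 + (-1) = -12, y = -13 + (8) = -5 — same as recorded.
Step 6: x = -12 + (-9) = -21, y = -5 + (0) = -5 — same as recorded.
Step 7: x = -21 + (-9) = -30, y = -5 + (0) = -5 — exactly as logged.
Step 8: x = -30 + (-8) = -38, y = -5 + (0) = -5 — consistent with the printout.
Step 9: x = -38 + (3) = -35, y = -5 + (-6) = -11 — checks out.
Step 10: x = -35 + (2) = -33, y = -11 + (-7) = -18 — matches.
Step 11: x = -33 + (9) = -24, y = -18 + (2) = -16 — verified.
Step 12: x = -24 + (2) = -22, y = -16 + (4) = -12 — verified.
Step 13: x = -22 + (-4) = -26, y = -12 + (-9) = -21 — no discrepancy.
Step 14: x = -26 + (0) = -26, y = -21 + (7) = -14 — verified.
Step 15: x = -26 + (1) = -25, y = -14 + (6) = -8 — in agreement.
Nothing is out of place; the run is error-free.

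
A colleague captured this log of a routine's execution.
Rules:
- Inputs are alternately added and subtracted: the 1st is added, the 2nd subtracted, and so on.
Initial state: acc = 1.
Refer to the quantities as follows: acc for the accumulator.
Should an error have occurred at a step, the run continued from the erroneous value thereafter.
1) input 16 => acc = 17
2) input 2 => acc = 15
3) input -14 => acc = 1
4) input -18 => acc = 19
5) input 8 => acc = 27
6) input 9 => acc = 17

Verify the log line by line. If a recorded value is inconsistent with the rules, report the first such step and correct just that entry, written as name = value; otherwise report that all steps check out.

step 6, acc = 18

1. acc = 1 + 16 = 17 (checks out)
2. acc = 17 - 2 = 15 (in agreement)
3. acc = 15 + -14 = 1 (in agreement)
4. acc = 1 - -18 = 19 (matches)
5. acc = 19 + 8 = 27 (confirmed correct)
6. acc = 27 - 9 = 18 (the recorded entry deviates here)
Conclusion: step 6 carries the first error; the entry should be acc = 18.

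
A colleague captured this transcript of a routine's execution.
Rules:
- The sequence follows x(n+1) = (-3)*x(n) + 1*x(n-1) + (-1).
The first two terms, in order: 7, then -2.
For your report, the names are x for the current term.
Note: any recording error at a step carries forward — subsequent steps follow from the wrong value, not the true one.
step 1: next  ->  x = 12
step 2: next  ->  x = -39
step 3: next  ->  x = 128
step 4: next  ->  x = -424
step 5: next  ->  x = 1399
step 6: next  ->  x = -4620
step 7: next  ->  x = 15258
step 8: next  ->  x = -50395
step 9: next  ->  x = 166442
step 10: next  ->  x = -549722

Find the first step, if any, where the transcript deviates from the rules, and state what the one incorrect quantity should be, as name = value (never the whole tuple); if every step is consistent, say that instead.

step 1: x = -3*(-2) + (1)*(7) + (-1) = 12 -> checks out
step 2: x = -3*(12) + (1)*(-2) + (-1) = -39 -> in agreement
step 3: x = -3*(-39) + (1)*(12) + (-1) = 128 -> agrees with the transcript
step 4: x = -3*(128) + (1)*(-39) + (-1) = -424 -> in agreement
step 5: x = -3*(-424) + (1)*(128) + (-1) = 1399 -> same as recorded
step 6: x = -3*(1399) + (1)*(-424) + (-1) = -4622 -> the transcript disagrees here
First deviation found at step 6; the corrected entry is x = -4622.

step 6, x = -4622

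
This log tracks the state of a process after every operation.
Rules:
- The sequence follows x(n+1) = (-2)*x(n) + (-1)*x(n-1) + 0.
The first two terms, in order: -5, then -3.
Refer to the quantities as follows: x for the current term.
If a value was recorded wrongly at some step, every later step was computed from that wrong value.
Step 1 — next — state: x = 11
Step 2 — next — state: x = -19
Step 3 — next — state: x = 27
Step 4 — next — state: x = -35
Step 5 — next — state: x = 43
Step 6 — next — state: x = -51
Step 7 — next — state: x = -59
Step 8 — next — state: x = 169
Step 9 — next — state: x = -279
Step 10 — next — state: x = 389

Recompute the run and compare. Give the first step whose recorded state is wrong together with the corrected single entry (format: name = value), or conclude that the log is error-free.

step 7, x = 59

Recomputing the run from the initial state:
step 1: x = 11
step 2: x = -19
step 3: x = 27
step 4: x = -35
step 5: x = 43
step 6: x = -51
step 7: x = 59
step 8: x = -67
step 9: x = 75
step 10: x = -83
The first disagreement with the log is at step 7, where the value should be x = 59.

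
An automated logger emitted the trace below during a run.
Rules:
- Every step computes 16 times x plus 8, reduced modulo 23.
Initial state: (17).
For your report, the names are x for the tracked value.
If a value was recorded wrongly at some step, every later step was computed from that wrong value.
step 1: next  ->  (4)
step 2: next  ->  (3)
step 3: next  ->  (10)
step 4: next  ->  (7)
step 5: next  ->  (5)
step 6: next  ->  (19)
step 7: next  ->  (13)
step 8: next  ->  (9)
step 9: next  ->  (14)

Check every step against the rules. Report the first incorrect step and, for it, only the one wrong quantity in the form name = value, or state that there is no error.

no error

Recomputing the run from the initial state:
step 1: x = 4
step 2: x = 3
step 3: x = 10
step 4: x = 7
step 5: x = 5
step 6: x = 19
step 7: x = 13
step 8: x = 9
step 9: x = 14
This matches the trace at every step.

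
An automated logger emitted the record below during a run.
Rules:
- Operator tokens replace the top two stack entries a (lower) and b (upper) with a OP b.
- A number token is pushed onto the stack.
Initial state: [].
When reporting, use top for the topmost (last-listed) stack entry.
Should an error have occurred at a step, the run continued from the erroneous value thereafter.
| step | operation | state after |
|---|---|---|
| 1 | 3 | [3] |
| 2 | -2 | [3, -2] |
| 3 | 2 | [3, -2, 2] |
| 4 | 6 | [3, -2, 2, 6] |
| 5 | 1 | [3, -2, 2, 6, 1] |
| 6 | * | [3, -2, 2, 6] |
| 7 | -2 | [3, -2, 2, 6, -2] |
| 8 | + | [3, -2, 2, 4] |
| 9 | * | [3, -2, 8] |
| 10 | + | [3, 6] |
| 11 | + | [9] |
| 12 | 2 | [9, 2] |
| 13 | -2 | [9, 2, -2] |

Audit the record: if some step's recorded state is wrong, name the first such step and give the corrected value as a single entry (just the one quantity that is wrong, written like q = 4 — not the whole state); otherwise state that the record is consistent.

no error

Step 1: push 3: top = 3 — confirmed correct.
Step 2: push -2: top = -2 — matches.
Step 3: push 2: top = 2 — confirmed correct.
Step 4: push 6: top = 6 — no discrepancy.
Step 5: push 1: top = 1 — consistent with the record.
Step 6: 6 * 1 = 6 — confirmed correct.
Step 7: push -2: top = -2 — agrees with the record.
Step 8: 6 + -2 = 4 — checks out.
Step 9: 2 * 4 = 8 — no discrepancy.
Step 10: -2 + 8 = 6 — in agreement.
Step 11: 3 + 6 = 9 — agrees with the record.
Step 12: push 2: top = 2 — in agreement.
Step 13: push -2: top = -2 — in agreement.
The whole run recomputes cleanly — no discrepancies.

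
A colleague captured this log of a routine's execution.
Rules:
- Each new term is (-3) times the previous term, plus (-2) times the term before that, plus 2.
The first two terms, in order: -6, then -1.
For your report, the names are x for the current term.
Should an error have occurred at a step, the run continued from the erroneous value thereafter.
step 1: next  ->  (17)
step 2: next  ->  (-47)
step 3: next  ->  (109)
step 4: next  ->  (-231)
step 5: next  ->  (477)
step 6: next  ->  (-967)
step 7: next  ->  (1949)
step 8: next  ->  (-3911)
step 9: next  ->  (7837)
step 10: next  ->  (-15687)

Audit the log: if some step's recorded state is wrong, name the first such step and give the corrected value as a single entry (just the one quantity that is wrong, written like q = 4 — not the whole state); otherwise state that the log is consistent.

no error

Recomputing the run from the initial state:
step 1: x = 17
step 2: x = -47
step 3: x = 109
step 4: x = -231
step 5: x = 477
step 6: x = -967
step 7: x = 1949
step 8: x = -3911
step 9: x = 7837
step 10: x = -15687
This matches the log at every step.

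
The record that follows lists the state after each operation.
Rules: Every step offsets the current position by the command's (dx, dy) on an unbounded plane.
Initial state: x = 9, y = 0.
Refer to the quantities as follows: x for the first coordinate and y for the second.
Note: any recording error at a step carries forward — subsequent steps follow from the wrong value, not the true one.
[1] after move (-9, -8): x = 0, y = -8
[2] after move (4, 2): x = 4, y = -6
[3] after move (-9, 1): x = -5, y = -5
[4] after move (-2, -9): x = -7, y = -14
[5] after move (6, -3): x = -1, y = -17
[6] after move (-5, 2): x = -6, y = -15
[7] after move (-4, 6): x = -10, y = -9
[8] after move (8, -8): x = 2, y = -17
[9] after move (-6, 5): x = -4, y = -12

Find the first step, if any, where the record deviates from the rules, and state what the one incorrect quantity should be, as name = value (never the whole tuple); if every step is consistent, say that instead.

Step 1: x = 9 + (-9) = 0, y = 0 + (-8) = -8 — confirmed correct.
Step 2: x = 0 + (4) = 4, y = -8 + (2) = -6 — same as recorded.
Step 3: x = 4 + (-9) = -5, y = -6 + (1) = -5 — checks out.
Step 4: x = -5 + (-2) = -7, y = -5 + (-9) = -14 — checks out.
Step 5: x = -7 + (6) = -1, y = -14 + (-3) = -17 — in agreement.
Step 6: x = -1 + (-5) = -6, y = -17 + (2) = -15 — verified.
Step 7: x = -6 + (-4) = -10, y = -15 + (6) = -9 — agrees with the record.
Step 8: x = -10 + (8) = -2, y = -9 + (-8) = -17 — not what was recorded.
Conclusion: step 8 carries the first error; the entry should be x = -2.

step 8, x = -2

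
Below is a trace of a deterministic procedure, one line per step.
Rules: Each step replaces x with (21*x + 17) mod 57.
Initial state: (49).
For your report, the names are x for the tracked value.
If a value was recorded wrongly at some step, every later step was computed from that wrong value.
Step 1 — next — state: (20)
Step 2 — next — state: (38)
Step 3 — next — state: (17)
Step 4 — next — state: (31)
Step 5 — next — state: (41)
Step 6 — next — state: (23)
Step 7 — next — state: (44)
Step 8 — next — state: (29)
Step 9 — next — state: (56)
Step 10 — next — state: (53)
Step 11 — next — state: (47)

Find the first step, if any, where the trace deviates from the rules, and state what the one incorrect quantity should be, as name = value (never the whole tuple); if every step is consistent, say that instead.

step 4, x = 32

Recomputing the run from the initial state:
step 1: x = 20
step 2: x = 38
step 3: x = 17
step 4: x = 32
step 5: x = 5
step 6: x = 8
step 7: x = 14
step 8: x = 26
step 9: x = 50
step 10: x = 41
step 11: x = 23
The first disagreement with the trace is at step 4, where the value should be x = 32.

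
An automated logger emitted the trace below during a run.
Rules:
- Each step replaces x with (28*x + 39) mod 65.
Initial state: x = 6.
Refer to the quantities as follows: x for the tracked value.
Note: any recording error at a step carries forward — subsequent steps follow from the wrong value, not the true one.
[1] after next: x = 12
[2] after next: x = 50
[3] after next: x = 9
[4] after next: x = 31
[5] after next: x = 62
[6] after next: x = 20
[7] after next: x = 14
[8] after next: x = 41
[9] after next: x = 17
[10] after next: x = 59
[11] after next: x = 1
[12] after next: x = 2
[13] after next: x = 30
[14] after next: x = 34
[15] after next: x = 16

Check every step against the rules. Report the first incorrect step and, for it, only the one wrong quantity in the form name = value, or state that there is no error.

step 10, x = 60

1. x = (28*6 + 39) mod 65 = 12 (checks out)
2. x = (28*12 + 39) mod 65 = 50 (exactly as logged)
3. x = (28*50 + 39) mod 65 = 9 (consistent with the trace)
4. x = (28*9 + 39) mod 65 = 31 (checks out)
5. x = (28*31 + 39) mod 65 = 62 (matches)
6. x = (28*62 + 39) mod 65 = 20 (agrees with the trace)
7. x = (28*20 + 39) mod 65 = 14 (matches)
8. x = (28*14 + 39) mod 65 = 41 (same as recorded)
9. x = (28*41 + 39) mod 65 = 17 (in agreement)
10. x = (28*17 + 39) mod 65 = 60 (the recorded entry deviates here)
First incorrect step: 10; the correct value is x = 60.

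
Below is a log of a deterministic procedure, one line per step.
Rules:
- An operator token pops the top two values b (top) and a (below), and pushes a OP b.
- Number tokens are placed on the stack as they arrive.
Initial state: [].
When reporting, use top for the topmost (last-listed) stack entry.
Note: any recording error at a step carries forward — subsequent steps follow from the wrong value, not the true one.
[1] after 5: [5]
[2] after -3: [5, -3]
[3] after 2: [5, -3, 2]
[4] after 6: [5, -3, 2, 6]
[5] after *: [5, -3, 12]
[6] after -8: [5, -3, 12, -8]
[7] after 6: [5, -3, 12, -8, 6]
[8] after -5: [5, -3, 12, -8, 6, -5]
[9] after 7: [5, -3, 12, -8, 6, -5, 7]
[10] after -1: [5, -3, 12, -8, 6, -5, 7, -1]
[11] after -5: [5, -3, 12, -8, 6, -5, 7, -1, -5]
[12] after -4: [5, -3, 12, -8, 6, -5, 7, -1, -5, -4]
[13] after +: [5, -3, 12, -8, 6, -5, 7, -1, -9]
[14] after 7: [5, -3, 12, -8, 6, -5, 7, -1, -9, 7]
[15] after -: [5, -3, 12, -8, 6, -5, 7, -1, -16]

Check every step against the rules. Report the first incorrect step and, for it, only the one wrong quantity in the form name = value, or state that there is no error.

no error

step 1: push 5: top = 5 -> no discrepancy
step 2: push -3: top = -3 -> in agreement
step 3: push 2: top = 2 -> matches
step 4: push 6: top = 6 -> in agreement
step 5: 2 * 6 = 12 -> in agreement
step 6: push -8: top = -8 -> exactly as logged
step 7: push 6: top = 6 -> confirmed correct
step 8: push -5: top = -5 -> exactly as logged
step 9: push 7: top = 7 -> in agreement
step 10: push -1: top = -1 -> verified
step 11: push -5: top = -5 -> matches
step 12: push -4: top = -4 -> no discrepancy
step 13: -5 + -4 = -9 -> confirmed correct
step 14: push 7: top = 7 -> same as recorded
step 15: -9 - 7 = -16 -> consistent with the log
Each recorded entry agrees with the recomputation.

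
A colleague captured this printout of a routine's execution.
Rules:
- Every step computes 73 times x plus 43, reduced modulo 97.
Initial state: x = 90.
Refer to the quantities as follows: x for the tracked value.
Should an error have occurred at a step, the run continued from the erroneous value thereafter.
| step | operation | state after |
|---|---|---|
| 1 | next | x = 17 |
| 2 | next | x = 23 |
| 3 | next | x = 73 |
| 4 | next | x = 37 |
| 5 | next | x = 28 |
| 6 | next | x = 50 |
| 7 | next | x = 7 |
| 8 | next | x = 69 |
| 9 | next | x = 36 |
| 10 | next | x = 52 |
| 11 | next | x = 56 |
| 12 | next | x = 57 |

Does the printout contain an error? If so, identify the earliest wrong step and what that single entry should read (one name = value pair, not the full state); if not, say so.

Recomputing the run from the initial state:
step 1: x = 17
step 2: x = 23
step 3: x = 73
step 4: x = 37
step 5: x = 28
step 6: x = 50
step 7: x = 7
step 8: x = 69
step 9: x = 36
step 10: x = 52
step 11: x = 56
step 12: x = 57
This matches the printout at every step.

no error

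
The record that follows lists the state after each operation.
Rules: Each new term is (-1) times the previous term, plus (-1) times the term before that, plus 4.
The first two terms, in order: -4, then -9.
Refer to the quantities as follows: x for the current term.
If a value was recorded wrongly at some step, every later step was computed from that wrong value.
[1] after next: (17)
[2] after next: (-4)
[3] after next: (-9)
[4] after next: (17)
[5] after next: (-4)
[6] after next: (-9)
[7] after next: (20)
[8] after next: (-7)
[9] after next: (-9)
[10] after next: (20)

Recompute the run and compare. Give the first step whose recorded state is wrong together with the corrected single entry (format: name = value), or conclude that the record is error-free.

step 7, x = 17

step 1: x = -1*(-9) + (-1)*(-4) + (4) = 17 -> verified
step 2: x = -1*(17) + (-1)*(-9) + (4) = -4 -> matches
step 3: x = -1*(-4) + (-1)*(17) + (4) = -9 -> exactly as logged
step 4: x = -1*(-9) + (-1)*(-4) + (4) = 17 -> agrees with the record
step 5: x = -1*(17) + (-1)*(-9) + (4) = -4 -> exactly as logged
step 6: x = -1*(-4) + (-1)*(17) + (4) = -9 -> in agreement
step 7: x = -1*(-9) + (-1)*(-4) + (4) = 17 -> first mismatch against the record
Conclusion: step 7 carries the first error; the entry should be x = 17.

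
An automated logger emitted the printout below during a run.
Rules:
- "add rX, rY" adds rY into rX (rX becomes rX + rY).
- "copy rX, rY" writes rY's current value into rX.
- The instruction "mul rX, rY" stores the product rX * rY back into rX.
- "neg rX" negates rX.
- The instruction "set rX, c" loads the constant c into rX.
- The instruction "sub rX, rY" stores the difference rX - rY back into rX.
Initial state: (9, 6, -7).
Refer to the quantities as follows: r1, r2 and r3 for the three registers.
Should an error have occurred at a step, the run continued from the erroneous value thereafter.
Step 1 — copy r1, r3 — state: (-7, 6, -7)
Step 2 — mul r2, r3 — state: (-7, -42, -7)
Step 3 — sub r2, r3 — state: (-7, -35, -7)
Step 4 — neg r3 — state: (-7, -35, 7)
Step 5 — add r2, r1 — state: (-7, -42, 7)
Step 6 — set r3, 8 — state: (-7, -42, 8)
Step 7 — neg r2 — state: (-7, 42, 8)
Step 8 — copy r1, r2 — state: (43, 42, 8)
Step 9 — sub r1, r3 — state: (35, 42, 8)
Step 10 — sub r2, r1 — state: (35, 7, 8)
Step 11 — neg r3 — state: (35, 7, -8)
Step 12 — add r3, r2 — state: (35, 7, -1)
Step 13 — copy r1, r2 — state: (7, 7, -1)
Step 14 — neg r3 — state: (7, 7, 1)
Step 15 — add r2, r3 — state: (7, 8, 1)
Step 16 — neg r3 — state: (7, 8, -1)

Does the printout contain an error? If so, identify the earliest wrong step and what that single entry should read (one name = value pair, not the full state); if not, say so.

1. r1 = -7 (verified)
2. r2 = 6 * -7 = -42 (exactly as logged)
3. r2 = -42 - -7 = -35 (confirmed correct)
4. r3 = -(-7) = 7 (matches)
5. r2 = -35 + -7 = -42 (agrees with the printout)
6. r3 = 8 (confirmed correct)
7. r2 = -(-42) = 42 (consistent with the printout)
8. r1 = 42 (a discrepancy with the printout)
The earliest wrong entry is at step 8: it should read r1 = 42.

step 8, r1 = 42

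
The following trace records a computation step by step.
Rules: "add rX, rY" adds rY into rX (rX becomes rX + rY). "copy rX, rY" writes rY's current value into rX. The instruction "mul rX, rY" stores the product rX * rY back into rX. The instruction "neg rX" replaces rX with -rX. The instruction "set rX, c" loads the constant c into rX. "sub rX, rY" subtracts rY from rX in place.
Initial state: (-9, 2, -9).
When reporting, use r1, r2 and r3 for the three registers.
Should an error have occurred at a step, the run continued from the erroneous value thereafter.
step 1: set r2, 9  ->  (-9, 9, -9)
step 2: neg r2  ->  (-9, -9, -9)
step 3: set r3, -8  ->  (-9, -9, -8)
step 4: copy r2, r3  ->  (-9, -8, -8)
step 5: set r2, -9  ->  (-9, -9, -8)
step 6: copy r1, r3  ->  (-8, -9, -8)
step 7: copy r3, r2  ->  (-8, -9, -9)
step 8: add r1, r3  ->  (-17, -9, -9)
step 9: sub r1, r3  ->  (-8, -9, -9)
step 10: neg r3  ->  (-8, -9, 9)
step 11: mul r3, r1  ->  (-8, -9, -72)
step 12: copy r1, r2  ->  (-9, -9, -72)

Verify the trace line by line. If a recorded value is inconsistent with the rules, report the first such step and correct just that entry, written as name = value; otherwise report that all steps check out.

Recomputing the run from the initial state:
step 1: r1 = -9, r2 = 9, r3 = -9
step 2: r1 = -9, r2 = -9, r3 = -9
step 3: r1 = -9, r2 = -9, r3 = -8
step 4: r1 = -9, r2 = -8, r3 = -8
step 5: r1 = -9, r2 = -9, r3 = -8
step 6: r1 = -8, r2 = -9, r3 = -8
step 7: r1 = -8, r2 = -9, r3 = -9
step 8: r1 = -17, r2 = -9, r3 = -9
step 9: r1 = -8, r2 = -9, r3 = -9
step 10: r1 = -8, r2 = -9, r3 = 9
step 11: r1 = -8, r2 = -9, r3 = -72
step 12: r1 = -9, r2 = -9, r3 = -72
This matches the trace at every step.

no error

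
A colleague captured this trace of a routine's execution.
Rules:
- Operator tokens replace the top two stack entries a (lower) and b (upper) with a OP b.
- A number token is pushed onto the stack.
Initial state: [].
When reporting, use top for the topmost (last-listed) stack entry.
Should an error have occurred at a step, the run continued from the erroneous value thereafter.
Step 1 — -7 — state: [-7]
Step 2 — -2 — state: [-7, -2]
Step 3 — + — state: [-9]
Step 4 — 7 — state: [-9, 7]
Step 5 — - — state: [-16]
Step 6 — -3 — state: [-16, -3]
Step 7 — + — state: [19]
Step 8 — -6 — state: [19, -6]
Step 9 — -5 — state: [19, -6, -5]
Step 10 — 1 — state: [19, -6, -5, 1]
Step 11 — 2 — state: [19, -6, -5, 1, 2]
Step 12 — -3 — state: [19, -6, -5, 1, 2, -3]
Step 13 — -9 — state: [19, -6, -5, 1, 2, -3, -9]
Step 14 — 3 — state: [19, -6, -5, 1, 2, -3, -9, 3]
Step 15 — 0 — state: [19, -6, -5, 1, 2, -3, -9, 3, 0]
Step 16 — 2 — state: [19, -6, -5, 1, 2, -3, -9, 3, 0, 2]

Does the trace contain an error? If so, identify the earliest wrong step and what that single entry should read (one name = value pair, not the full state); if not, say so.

step 7, top = -19

Recomputing the run from the initial state:
step 1: [-7]
step 2: [-7, -2]
step 3: [-9]
step 4: [-9, 7]
step 5: [-16]
step 6: [-16, -3]
step 7: [-19]
step 8: [-19, -6]
step 9: [-19, -6, -5]
step 10: [-19, -6, -5, 1]
step 11: [-19, -6, -5, 1, 2]
step 12: [-19, -6, -5, 1, 2, -3]
step 13: [-19, -6, -5, 1, 2, -3, -9]
step 14: [-19, -6, -5, 1, 2, -3, -9, 3]
step 15: [-19, -6, -5, 1, 2, -3, -9, 3, 0]
step 16: [-19, -6, -5, 1, 2, -3, -9, 3, 0, 2]
The first disagreement with the trace is at step 7, where the value should be top = -19.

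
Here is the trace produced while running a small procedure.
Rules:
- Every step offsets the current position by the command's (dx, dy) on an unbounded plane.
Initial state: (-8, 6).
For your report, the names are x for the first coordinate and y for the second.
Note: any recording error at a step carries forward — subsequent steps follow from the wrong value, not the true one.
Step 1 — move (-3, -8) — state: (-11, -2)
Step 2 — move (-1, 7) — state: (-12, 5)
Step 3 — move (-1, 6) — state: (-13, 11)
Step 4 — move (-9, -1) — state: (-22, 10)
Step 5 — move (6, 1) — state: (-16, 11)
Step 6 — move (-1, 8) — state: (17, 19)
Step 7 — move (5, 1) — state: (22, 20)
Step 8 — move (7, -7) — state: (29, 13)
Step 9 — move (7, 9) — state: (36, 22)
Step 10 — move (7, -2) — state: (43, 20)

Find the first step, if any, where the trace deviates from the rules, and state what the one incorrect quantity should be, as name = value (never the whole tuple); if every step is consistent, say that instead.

step 6, x = -17

step 1: x = -8 + (-3) = -11, y = 6 + (-8) = -2 -> in agreement
step 2: x = -11 + (-1) = -12, y = -2 + (7) = 5 -> exactly as logged
step 3: x = -12 + (-1) = -13, y = 5 + (6) = 11 -> matches
step 4: x = -13 + (-9) = -22, y = 11 + (-1) = 10 -> verified
step 5: x = -22 + (6) = -16, y = 10 + (1) = 11 -> consistent with the trace
step 6: x = -16 + (-1) = -17, y = 11 + (8) = 19 -> the trace disagrees here
First deviation found at step 6; the corrected entry is x = -17.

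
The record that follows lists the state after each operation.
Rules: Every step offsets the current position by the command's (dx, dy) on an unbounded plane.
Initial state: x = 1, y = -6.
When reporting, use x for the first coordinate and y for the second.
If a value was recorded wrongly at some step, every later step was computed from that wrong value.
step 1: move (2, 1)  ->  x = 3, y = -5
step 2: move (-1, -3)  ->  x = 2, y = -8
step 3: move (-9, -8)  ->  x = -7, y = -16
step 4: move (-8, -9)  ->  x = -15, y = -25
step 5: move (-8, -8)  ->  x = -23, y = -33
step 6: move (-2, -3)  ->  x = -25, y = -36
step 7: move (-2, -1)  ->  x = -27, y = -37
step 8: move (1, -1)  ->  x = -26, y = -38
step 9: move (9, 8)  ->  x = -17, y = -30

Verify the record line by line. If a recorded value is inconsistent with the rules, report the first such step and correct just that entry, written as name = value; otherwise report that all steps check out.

no error

1. x = 1 + (2) = 3, y = -6 + (1) = -5 (agrees with the record)
2. x = 3 + (-1) = 2, y = -5 + (-3) = -8 (confirmed correct)
3. x = 2 + (-9) = -7, y = -8 + (-8) = -16 (consistent with the record)
4. x = -7 + (-8) = -15, y = -16 + (-9) = -25 (same as recorded)
5. x = -15 + (-8) = -23, y = -25 + (-8) = -33 (consistent with the record)
6. x = -23 + (-2) = -25, y = -33 + (-3) = -36 (agrees with the record)
7. x = -25 + (-2) = -27, y = -36 + (-1) = -37 (confirmed correct)
8. x = -27 + (1) = -26, y = -37 + (-1) = -38 (agrees with the record)
9. x = -26 + (9) = -17, y = -38 + (8) = -30 (consistent with the record)
Every step is consistent.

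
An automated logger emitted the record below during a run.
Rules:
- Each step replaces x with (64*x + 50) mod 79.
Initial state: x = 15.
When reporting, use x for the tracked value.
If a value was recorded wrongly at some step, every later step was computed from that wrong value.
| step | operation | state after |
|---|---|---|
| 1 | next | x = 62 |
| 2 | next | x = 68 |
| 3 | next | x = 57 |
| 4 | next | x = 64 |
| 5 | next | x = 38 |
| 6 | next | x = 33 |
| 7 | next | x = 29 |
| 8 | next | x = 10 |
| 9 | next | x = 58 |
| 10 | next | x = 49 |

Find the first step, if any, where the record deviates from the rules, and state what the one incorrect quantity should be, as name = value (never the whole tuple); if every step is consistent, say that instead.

Recomputing the run from the initial state:
step 1: x = 62
step 2: x = 68
step 3: x = 57
step 4: x = 64
step 5: x = 38
step 6: x = 33
step 7: x = 29
step 8: x = 10
step 9: x = 58
step 10: x = 49
This matches the record at every step.

no error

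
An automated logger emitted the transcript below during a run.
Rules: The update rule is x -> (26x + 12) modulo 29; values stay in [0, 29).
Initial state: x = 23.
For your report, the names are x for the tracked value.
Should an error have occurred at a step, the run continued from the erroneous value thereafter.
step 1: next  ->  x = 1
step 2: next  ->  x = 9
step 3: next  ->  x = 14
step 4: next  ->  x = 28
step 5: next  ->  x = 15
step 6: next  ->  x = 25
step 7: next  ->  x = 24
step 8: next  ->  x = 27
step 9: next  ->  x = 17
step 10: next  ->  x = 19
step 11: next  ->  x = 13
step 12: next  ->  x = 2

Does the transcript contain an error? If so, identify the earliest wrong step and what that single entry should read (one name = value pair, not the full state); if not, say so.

step 9, x = 18

Step 1: x = (26*23 + 12) mod 29 = 1 — matches.
Step 2: x = (26*1 + 12) mod 29 = 9 — checks out.
Step 3: x = (26*9 + 12) mod 29 = 14 — verified.
Step 4: x = (26*14 + 12) mod 29 = 28 — agrees with the transcript.
Step 5: x = (26*28 + 12) mod 29 = 15 — checks out.
Step 6: x = (26*15 + 12) mod 29 = 25 — agrees with the transcript.
Step 7: x = (26*25 + 12) mod 29 = 24 — exactly as logged.
Step 8: x = (26*24 + 12) mod 29 = 27 — verified.
Step 9: x = (26*27 + 12) mod 29 = 18 — the entry is off here.
Conclusion: step 9 carries the first error; the entry should be x = 18.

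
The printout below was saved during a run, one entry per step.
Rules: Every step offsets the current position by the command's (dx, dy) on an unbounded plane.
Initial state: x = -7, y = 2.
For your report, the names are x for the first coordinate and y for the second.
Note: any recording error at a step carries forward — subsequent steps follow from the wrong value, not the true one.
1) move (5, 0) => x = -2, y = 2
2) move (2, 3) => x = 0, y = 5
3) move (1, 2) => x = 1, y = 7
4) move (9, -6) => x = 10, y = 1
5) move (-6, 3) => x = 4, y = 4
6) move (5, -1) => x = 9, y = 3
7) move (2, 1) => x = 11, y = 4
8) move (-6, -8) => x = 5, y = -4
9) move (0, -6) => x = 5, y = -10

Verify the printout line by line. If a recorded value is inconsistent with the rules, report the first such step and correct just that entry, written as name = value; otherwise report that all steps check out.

no error

step 1: x = -7 + (5) = -2, y = 2 + (0) = 2 -> exactly as logged
step 2: x = -2 + (2) = 0, y = 2 + (3) = 5 -> matches
step 3: x = 0 + (1) = 1, y = 5 + (2) = 7 -> exactly as logged
step 4: x = 1 + (9) = 10, y = 7 + (-6) = 1 -> no discrepancy
step 5: x = 10 + (-6) = 4, y = 1 + (3) = 4 -> agrees with the printout
step 6: x = 4 + (5) = 9, y = 4 + (-1) = 3 -> checks out
step 7: x = 9 + (2) = 11, y = 3 + (1) = 4 -> no discrepancy
step 8: x = 11 + (-6) = 5, y = 4 + (-8) = -4 -> no discrepancy
step 9: x = 5 + (0) = 5, y = -4 + (-6) = -10 -> matches
Nothing is out of place; the run is error-free.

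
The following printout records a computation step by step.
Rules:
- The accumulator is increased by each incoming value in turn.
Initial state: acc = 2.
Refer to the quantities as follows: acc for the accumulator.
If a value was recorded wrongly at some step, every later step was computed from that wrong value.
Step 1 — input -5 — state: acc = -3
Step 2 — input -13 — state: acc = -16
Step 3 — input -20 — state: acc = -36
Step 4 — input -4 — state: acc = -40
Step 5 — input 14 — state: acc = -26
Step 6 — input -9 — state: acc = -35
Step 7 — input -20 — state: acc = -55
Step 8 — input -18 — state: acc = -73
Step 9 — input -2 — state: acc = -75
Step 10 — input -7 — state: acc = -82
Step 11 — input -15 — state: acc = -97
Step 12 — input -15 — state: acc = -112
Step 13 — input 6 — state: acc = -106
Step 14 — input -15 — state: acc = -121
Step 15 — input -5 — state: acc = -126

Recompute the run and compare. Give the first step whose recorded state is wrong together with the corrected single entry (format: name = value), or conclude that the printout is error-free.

no error

step 1: acc = 2 + -5 = -3 -> exactly as logged
step 2: acc = -3 + -13 = -16 -> verified
step 3: acc = -16 + -20 = -36 -> in agreement
step 4: acc = -36 + -4 = -40 -> exactly as logged
step 5: acc = -40 + 14 = -26 -> in agreement
step 6: acc = -26 + -9 = -35 -> matches
step 7: acc = -35 + -20 = -55 -> exactly as logged
step 8: acc = -55 + -18 = -73 -> in agreement
step 9: acc = -73 + -2 = -75 -> exactly as logged
step 10: acc = -75 + -7 = -82 -> verified
step 11: acc = -82 + -15 = -97 -> checks out
step 12: acc = -97 + -15 = -112 -> consistent with the printout
step 13: acc = -112 + 6 = -106 -> confirmed correct
step 14: acc = -106 + -15 = -121 -> no discrepancy
step 15: acc = -121 + -5 = -126 -> matches
The recomputation confirms every line.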